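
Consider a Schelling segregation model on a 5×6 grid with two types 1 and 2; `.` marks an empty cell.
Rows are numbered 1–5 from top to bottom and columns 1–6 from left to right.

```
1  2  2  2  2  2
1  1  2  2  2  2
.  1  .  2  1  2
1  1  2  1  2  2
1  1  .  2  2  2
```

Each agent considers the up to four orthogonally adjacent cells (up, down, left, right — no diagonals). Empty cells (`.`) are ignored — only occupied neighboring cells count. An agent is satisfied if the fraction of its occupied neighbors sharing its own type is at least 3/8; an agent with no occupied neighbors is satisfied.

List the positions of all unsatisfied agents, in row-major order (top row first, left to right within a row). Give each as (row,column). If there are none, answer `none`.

Row 1: (1,1)1 1/2 satisfied · (1,2)2 1/3 not · (1,3)2 3/3 satisfied · (1,4)2 3/3 satisfied · (1,5)2 3/3 satisfied · (1,6)2 2/2 satisfied
Row 2: (2,1)1 2/2 satisfied · (2,2)1 2/4 satisfied · (2,3)2 2/3 satisfied · (2,4)2 4/4 satisfied · (2,5)2 3/4 satisfied · (2,6)2 3/3 satisfied
Row 3: (3,2)1 2/2 satisfied · (3,4)2 1/3 not · (3,5)1 0/4 not · (3,6)2 2/3 satisfied
Row 4: (4,1)1 2/2 satisfied · (4,2)1 3/4 satisfied · (4,3)2 0/2 not · (4,4)1 0/4 not · (4,5)2 2/4 satisfied · (4,6)2 3/3 satisfied
Row 5: (5,1)1 2/2 satisfied · (5,2)1 2/2 satisfied · (5,4)2 1/2 satisfied · (5,5)2 3/3 satisfied · (5,6)2 2/2 satisfied

(1,2), (3,4), (3,5), (4,3), (4,4)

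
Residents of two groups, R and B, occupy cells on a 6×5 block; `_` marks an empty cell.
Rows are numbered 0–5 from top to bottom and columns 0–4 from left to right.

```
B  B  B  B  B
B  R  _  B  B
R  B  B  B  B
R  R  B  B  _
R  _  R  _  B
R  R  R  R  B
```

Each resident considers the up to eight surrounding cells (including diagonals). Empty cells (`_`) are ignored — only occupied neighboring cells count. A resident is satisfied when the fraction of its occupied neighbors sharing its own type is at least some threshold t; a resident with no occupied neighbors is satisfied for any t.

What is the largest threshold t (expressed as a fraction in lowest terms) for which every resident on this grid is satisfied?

(0,0)B 2/3
(0,1)B 3/4
(0,2)B 3/4
(0,3)B 4/4
(0,4)B 3/3
(1,0)B 3/5
(1,1)R 1/7
(1,3)B 7/7
(1,4)B 5/5
(2,0)R 3/5
(2,1)B 3/7
(2,2)B 5/7
(2,3)B 6/6
(2,4)B 4/4
(3,0)R 3/4
(3,1)R 4/7
(3,2)B 4/6
(3,3)B 5/6
(4,0)R 4/4
(4,2)R 4/6
(4,4)B 2/3
(5,0)R 2/2
(5,1)R 4/4
(5,2)R 3/3
(5,3)R 2/4
(5,4)B 1/2
The smallest same-type fraction is 1/7 at (1,1), which reduces to 1/7. Any threshold above that leaves this resident unsatisfied.

1/7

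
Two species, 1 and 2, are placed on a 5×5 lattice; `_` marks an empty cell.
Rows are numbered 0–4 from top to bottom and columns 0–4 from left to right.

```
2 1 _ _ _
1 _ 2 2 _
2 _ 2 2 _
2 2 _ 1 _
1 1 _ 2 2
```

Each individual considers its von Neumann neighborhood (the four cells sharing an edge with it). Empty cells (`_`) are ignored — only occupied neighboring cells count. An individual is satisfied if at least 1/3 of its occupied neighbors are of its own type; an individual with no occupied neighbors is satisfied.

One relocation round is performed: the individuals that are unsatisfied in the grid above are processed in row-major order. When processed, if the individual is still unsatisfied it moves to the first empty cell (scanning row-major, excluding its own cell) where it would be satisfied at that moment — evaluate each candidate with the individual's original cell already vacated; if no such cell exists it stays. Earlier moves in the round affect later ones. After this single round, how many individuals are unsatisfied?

0

Initially unsatisfied (in order): (0,0), (0,1), (1,0), (3,3).
  (0,0) → (0,2).
  (0,1) → (0,0).
  (1,0): now satisfied by earlier moves; stays.
  (3,3) → (0,1).
Resulting grid:
1 1 2 _ _
1 _ 2 2 _
2 _ 2 2 _
2 2 _ _ _
1 1 _ 2 2
All satisfied now.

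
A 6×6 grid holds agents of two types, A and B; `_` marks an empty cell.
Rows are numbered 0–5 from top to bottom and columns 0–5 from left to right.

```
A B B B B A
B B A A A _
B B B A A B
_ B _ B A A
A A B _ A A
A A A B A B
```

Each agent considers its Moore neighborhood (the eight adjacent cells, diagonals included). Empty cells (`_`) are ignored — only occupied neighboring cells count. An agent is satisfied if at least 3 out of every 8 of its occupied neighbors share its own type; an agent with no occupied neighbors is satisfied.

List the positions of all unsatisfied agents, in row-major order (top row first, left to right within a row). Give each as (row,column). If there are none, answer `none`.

(0,0), (0,4), (1,2), (2,5), (3,3), (5,3), (5,5)

(0,0)A 0/3 not
(0,1)B 3/5 satisfied
(0,2)B 3/5 satisfied
(0,3)B 2/5 satisfied
(0,4)B 1/4 not
(0,5)A 1/2 satisfied
(1,0)B 4/5 satisfied
(1,1)B 6/8 satisfied
(1,2)A 2/8 not
(1,3)A 4/8 satisfied
(1,4)A 4/7 satisfied
(2,0)B 4/4 satisfied
(2,1)B 5/6 satisfied
(2,2)B 4/7 satisfied
(2,3)A 5/7 satisfied
(2,4)A 5/7 satisfied
(2,5)B 0/4 not
(3,1)B 4/6 satisfied
(3,3)B 2/6 not
(3,4)A 5/7 satisfied
(3,5)A 4/5 satisfied
(4,0)A 3/4 satisfied
(4,1)A 4/6 satisfied
(4,2)B 3/6 satisfied
(4,4)A 4/7 satisfied
(4,5)A 4/5 satisfied
(5,0)A 3/3 satisfied
(5,1)A 4/5 satisfied
(5,2)A 2/4 satisfied
(5,3)B 1/4 not
(5,4)A 2/4 satisfied
(5,5)B 0/3 not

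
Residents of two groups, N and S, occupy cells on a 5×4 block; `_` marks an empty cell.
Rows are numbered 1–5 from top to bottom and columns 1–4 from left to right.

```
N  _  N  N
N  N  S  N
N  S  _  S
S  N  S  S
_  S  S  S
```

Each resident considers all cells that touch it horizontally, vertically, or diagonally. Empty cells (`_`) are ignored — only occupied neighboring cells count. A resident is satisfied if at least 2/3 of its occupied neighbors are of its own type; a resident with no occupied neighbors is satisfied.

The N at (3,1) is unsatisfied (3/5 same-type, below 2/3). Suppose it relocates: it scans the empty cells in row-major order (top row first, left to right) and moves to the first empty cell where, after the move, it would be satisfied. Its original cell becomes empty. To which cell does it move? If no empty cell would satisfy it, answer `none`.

Vacating (3,1). Empty cells in order:
  (1,2): 4/5 same-type → satisfied — stop here.

(1,2)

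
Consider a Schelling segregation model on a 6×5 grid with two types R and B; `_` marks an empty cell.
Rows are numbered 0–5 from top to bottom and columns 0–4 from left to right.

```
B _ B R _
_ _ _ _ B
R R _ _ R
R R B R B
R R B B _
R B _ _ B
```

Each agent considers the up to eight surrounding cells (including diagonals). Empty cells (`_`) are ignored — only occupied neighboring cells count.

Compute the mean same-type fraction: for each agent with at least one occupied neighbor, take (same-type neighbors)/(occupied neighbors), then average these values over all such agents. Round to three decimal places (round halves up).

0.514

(0,0)B — no occupied neighbors
(0,2)B 0/1
(0,3)R 0/2
(1,4)B 0/2
(2,0)R 3/3
(2,1)R 3/4
(2,4)R 1/3
(3,0)R 5/5
(3,1)R 5/7
(3,2)B 2/6
(3,3)R 1/5
(3,4)B 1/3
(4,0)R 4/5
(4,1)R 4/7
(4,2)B 3/6
(4,3)B 4/5
(5,0)R 2/3
(5,1)B 1/4
(5,4)B 1/1
Sum over 18 agents: 0/1 + 0/2 + 0/2 + 3/3 + 3/4 + 1/3 + 5/5 + 5/7 + 2/6 + 1/5 + 1/3 + 4/5 + 4/7 + 3/6 + 4/5 + 2/3 + 1/4 + 1/1 = 1943/210; mean = 1943/210 ÷ 18 = 1943/3780 = 0.514021… → 0.514.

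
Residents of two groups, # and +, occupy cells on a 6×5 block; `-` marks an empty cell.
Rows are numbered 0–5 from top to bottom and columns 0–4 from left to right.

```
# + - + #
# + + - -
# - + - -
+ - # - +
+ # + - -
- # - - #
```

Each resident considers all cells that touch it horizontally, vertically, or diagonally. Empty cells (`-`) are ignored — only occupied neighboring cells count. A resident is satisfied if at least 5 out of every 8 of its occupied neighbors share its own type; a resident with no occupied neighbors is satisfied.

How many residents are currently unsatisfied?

Row 0: (0,0)# 1/3 ✗ · (0,1)+ 2/4 ✗ · (0,3)+ 1/2 ✗ · (0,4)# 0/1 ✗
Row 1: (1,0)# 2/4 ✗ · (1,1)+ 3/6 ✗ · (1,2)+ 4/4 ✓
Row 2: (2,0)# 1/3 ✗ · (2,2)+ 2/3 ✓
Row 3: (3,0)+ 1/3 ✗ · (3,2)# 1/3 ✗ · (3,4)+ 0/0 ✓
Row 4: (4,0)+ 1/3 ✗ · (4,1)# 2/5 ✗ · (4,2)+ 0/3 ✗
Row 5: (5,1)# 1/3 ✗ · (5,4)# 0/0 ✓
Unsatisfied: (0,0), (0,1), (0,3), (0,4), (1,0), (1,1), (2,0), (3,0), (3,2), (4,0), (4,1), (4,2), (5,1) — 13 in total.

13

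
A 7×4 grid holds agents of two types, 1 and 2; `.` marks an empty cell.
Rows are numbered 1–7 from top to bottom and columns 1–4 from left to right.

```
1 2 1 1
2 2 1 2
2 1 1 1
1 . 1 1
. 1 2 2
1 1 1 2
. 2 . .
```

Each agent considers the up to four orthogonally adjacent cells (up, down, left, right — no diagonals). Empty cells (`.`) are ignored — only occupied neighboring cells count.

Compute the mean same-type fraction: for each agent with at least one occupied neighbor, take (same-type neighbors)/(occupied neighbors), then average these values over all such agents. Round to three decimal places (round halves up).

0.471

Row 1: (1,1)1 0/2 · (1,2)2 1/3 · (1,3)1 2/3 · (1,4)1 1/2
Row 2: (2,1)2 2/3 · (2,2)2 2/4 · (2,3)1 2/4 · (2,4)2 0/3
Row 3: (3,1)2 1/3 · (3,2)1 1/3 · (3,3)1 4/4 · (3,4)1 2/3
Row 4: (4,1)1 0/1 · (4,3)1 2/3 · (4,4)1 2/3
Row 5: (5,2)1 1/2 · (5,3)2 1/4 · (5,4)2 2/3
Row 6: (6,1)1 1/1 · (6,2)1 3/4 · (6,3)1 1/3 · (6,4)2 1/2
Row 7: (7,2)2 0/1
Sum over 23 agents: 0/2 + 1/3 + 2/3 + 1/2 + 2/3 + 2/4 + 2/4 + 0/3 + 1/3 + 1/3 + 4/4 + 2/3 + 0/1 + 2/3 + 2/3 + 1/2 + 1/4 + 2/3 + 1/1 + 3/4 + 1/3 + 1/2 + 0/1 = 65/6; mean = 65/6 ÷ 23 = 65/138 = 0.471014… → 0.471.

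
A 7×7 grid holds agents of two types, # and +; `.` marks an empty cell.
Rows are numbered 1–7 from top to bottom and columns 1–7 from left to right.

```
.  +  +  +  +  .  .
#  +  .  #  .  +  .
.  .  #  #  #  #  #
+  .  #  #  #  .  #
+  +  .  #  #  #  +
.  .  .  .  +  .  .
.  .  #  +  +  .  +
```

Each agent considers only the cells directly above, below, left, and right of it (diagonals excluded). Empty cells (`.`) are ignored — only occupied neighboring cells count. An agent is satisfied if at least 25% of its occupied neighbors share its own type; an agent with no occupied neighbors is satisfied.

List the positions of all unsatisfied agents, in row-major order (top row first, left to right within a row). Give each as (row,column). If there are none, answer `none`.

(2,1), (2,6), (5,7), (7,3)

(1,2)+ 2/2 ✓
(1,3)+ 2/2 ✓
(1,4)+ 2/3 ✓
(1,5)+ 1/1 ✓
(2,1)# 0/1 ✗
(2,2)+ 1/2 ✓
(2,4)# 1/2 ✓
(2,6)+ 0/1 ✗
(3,3)# 2/2 ✓
(3,4)# 4/4 ✓
(3,5)# 3/3 ✓
(3,6)# 2/3 ✓
(3,7)# 2/2 ✓
(4,1)+ 1/1 ✓
(4,3)# 2/2 ✓
(4,4)# 4/4 ✓
(4,5)# 3/3 ✓
(4,7)# 1/2 ✓
(5,1)+ 2/2 ✓
(5,2)+ 1/1 ✓
(5,4)# 2/2 ✓
(5,5)# 3/4 ✓
(5,6)# 1/2 ✓
(5,7)+ 0/2 ✗
(6,5)+ 1/2 ✓
(7,3)# 0/1 ✗
(7,4)+ 1/2 ✓
(7,5)+ 2/2 ✓
(7,7)+ 0/0 ✓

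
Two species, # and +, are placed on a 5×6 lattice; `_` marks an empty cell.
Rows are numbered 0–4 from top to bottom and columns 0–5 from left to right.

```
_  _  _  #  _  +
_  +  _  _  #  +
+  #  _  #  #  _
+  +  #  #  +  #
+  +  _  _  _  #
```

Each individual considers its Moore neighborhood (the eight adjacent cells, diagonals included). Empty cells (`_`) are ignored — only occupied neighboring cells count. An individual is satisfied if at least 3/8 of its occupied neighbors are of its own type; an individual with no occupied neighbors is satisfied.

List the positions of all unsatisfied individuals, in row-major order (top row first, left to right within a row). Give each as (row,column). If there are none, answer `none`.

Row 0: (0,3)# 1/1 satisfied · (0,5)+ 1/2 satisfied
Row 1: (1,1)+ 1/2 satisfied · (1,4)# 3/5 satisfied · (1,5)+ 1/3 not
Row 2: (2,0)+ 3/4 satisfied · (2,1)# 1/5 not · (2,3)# 4/5 satisfied · (2,4)# 4/6 satisfied
Row 3: (3,0)+ 4/5 satisfied · (3,1)+ 4/6 satisfied · (3,2)# 3/5 satisfied · (3,3)# 3/4 satisfied · (3,4)+ 0/5 not · (3,5)# 2/3 satisfied
Row 4: (4,0)+ 3/3 satisfied · (4,1)+ 3/4 satisfied · (4,5)# 1/2 satisfied

(1,5), (2,1), (3,4)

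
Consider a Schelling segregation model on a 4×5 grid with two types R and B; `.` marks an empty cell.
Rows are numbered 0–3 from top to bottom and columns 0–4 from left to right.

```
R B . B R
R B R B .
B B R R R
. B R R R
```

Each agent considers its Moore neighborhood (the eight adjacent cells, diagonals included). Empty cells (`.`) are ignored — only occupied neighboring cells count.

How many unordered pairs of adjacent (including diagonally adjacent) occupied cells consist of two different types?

Scan each occupied cell's neighbors to the right and below (and the two forward diagonals) so each pair is counted once.
Row 0: R(0,0)–B(0,1)≠ R(0,0)–R(1,0)= R(0,0)–B(1,1)≠ B(0,1)–B(1,1)= B(0,1)–R(1,2)≠ B(0,1)–R(1,0)≠ B(0,3)–R(0,4)≠ B(0,3)–B(1,3)= B(0,3)–R(1,2)≠ R(0,4)–B(1,3)≠  → 7/10 unlike.
Row 1: R(1,0)–B(1,1)≠ R(1,0)–B(2,0)≠ R(1,0)–B(2,1)≠ B(1,1)–R(1,2)≠ B(1,1)–B(2,1)= B(1,1)–R(2,2)≠ B(1,1)–B(2,0)= R(1,2)–B(1,3)≠ R(1,2)–R(2,2)= R(1,2)–R(2,3)= R(1,2)–B(2,1)≠ B(1,3)–R(2,3)≠ B(1,3)–R(2,4)≠ B(1,3)–R(2,2)≠  → 10/14 unlike.
Row 2: B(2,0)–B(2,1)= B(2,0)–B(3,1)= B(2,1)–R(2,2)≠ B(2,1)–B(3,1)= B(2,1)–R(3,2)≠ R(2,2)–R(2,3)= R(2,2)–R(3,2)= R(2,2)–R(3,3)= R(2,2)–B(3,1)≠ R(2,3)–R(2,4)= R(2,3)–R(3,3)= R(2,3)–R(3,4)= R(2,3)–R(3,2)= R(2,4)–R(3,4)= R(2,4)–R(3,3)=  → 3/15 unlike.
Row 3: B(3,1)–R(3,2)≠ R(3,2)–R(3,3)= R(3,3)–R(3,4)=  → 1/3 unlike.
Total adjacent occupied pairs: 42; unlike-type pairs: 21.

21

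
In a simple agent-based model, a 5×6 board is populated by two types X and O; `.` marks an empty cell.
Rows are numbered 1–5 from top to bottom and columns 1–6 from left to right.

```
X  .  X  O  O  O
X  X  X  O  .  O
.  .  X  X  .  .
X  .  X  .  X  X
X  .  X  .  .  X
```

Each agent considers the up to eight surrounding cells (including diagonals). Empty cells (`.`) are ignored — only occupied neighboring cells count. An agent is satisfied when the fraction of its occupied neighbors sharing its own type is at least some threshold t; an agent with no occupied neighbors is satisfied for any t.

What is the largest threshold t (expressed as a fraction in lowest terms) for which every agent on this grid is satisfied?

(1,1)X 2/2
(1,3)X 2/4
(1,4)O 2/4
(1,5)O 4/4
(1,6)O 2/2
(2,1)X 2/2
(2,2)X 5/5
(2,3)X 4/6
(2,4)O 2/6
(2,6)O 2/2
(3,3)X 4/5
(3,4)X 4/5
(4,1)X 1/1
(4,3)X 3/3
(4,5)X 3/3
(4,6)X 2/2
(5,1)X 1/1
(5,3)X 1/1
(5,6)X 2/2
The smallest same-type fraction is 2/6 at (2,4), which reduces to 1/3. Any threshold above that leaves this agent unsatisfied.

1/3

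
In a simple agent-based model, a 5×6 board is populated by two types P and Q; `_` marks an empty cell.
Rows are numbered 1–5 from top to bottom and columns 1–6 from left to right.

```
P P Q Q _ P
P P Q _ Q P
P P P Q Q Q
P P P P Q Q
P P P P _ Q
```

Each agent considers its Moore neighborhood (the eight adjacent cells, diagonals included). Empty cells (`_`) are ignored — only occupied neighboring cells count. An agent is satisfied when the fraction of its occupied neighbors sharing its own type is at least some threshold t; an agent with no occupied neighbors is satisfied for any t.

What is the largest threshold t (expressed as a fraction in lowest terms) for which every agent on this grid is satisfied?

1/4

Row 1: (1,1)P 3/3 · (1,2)P 3/5 · (1,3)Q 2/4 · (1,4)Q 3/3 · (1,6)P 1/2
Row 2: (2,1)P 5/5 · (2,2)P 6/8 · (2,3)Q 3/7 · (2,5)Q 4/6 · (2,6)P 1/4
Row 3: (3,1)P 5/5 · (3,2)P 7/8 · (3,3)P 5/7 · (3,4)Q 4/7 · (3,5)Q 5/7 · (3,6)Q 4/5
Row 4: (4,1)P 5/5 · (4,2)P 8/8 · (4,3)P 7/8 · (4,4)P 4/7 · (4,5)Q 5/7 · (4,6)Q 4/4
Row 5: (5,1)P 3/3 · (5,2)P 5/5 · (5,3)P 5/5 · (5,4)P 3/4 · (5,6)Q 2/2
The smallest same-type fraction is 1/4 at (2,6), which reduces to 1/4. Any threshold above that leaves this agent unsatisfied.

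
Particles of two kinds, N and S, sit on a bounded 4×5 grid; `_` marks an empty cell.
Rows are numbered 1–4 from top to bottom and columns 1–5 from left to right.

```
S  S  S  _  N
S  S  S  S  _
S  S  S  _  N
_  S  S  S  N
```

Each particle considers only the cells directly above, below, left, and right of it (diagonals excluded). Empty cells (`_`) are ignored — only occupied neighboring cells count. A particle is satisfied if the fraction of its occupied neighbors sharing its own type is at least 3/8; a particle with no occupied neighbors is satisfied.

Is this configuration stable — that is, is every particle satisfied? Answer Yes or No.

(1,1)S 2/2 ✓
(1,2)S 3/3 ✓
(1,3)S 2/2 ✓
(1,5)N 0/0 ✓
(2,1)S 3/3 ✓
(2,2)S 4/4 ✓
(2,3)S 4/4 ✓
(2,4)S 1/1 ✓
(3,1)S 2/2 ✓
(3,2)S 4/4 ✓
(3,3)S 3/3 ✓
(3,5)N 1/1 ✓
(4,2)S 2/2 ✓
(4,3)S 3/3 ✓
(4,4)S 1/2 ✓
(4,5)N 1/2 ✓
All meet the threshold, so the configuration is stable.

Yes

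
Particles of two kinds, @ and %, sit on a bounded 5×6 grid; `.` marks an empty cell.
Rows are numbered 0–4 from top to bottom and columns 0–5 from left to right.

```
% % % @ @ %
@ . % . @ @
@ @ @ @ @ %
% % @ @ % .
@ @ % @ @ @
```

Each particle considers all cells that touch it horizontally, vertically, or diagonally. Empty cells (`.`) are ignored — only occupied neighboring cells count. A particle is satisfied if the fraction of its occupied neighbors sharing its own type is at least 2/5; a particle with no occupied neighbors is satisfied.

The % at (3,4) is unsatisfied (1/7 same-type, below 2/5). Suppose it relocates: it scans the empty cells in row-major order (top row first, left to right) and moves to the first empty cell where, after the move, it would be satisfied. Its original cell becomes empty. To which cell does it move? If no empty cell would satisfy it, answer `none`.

(1,1)

Vacating (3,4). Empty cells in order:
  (1,1): 4/8 same-type → satisfied — stop here.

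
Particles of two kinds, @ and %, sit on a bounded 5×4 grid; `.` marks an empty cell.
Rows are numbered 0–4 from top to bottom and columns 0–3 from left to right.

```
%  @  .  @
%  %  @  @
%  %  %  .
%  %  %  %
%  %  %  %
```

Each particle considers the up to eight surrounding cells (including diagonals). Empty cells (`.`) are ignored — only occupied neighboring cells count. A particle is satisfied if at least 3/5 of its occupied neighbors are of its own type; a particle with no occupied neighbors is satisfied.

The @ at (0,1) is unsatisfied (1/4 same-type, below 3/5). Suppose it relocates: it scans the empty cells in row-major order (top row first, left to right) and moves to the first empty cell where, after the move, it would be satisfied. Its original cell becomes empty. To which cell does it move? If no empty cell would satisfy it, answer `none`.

(0,2)

Vacating (0,1). Empty cells in order:
  (0,2): 3/4 same-type → satisfied — stop here.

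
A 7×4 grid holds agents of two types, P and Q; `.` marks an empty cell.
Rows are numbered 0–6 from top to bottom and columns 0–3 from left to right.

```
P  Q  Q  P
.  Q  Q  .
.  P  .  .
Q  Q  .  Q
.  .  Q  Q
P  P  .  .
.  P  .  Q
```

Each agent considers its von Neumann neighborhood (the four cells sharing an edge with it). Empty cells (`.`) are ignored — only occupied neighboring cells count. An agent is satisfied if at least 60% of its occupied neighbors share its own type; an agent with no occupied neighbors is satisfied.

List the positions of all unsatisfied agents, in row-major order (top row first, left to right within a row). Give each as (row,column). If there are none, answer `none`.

Row 0: (0,0)P 0/1 unhappy · (0,1)Q 2/3 ok · (0,2)Q 2/3 ok · (0,3)P 0/1 unhappy
Row 1: (1,1)Q 2/3 ok · (1,2)Q 2/2 ok
Row 2: (2,1)P 0/2 unhappy
Row 3: (3,0)Q 1/1 ok · (3,1)Q 1/2 unhappy · (3,3)Q 1/1 ok
Row 4: (4,2)Q 1/1 ok · (4,3)Q 2/2 ok
Row 5: (5,0)P 1/1 ok · (5,1)P 2/2 ok
Row 6: (6,1)P 1/1 ok · (6,3)Q 0/0 ok

(0,0), (0,3), (2,1), (3,1)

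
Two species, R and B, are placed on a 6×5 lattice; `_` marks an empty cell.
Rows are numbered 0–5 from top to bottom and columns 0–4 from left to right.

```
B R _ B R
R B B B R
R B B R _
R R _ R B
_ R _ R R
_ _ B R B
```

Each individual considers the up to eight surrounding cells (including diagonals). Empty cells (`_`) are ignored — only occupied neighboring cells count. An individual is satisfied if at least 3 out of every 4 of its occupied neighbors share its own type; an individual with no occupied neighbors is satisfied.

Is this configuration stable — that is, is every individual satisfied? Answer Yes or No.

Row 0: (0,0)B 1/3 ✗ · (0,1)R 1/4 ✗ · (0,3)B 2/4 ✗ · (0,4)R 1/3 ✗
Row 1: (1,0)R 2/5 ✗ · (1,1)B 4/7 ✗ · (1,2)B 5/7 ✗ · (1,3)B 3/6 ✗ · (1,4)R 2/4 ✗
Row 2: (2,0)R 3/5 ✗ · (2,1)B 3/7 ✗ · (2,2)B 4/7 ✗ · (2,3)R 2/6 ✗
Row 3: (3,0)R 3/4 ✓ · (3,1)R 3/5 ✗ · (3,3)R 3/5 ✗ · (3,4)B 0/4 ✗
Row 4: (4,1)R 2/3 ✗ · (4,3)R 3/6 ✗ · (4,4)R 3/5 ✗
Row 5: (5,2)B 0/3 ✗ · (5,3)R 2/4 ✗ · (5,4)B 0/3 ✗
For instance (0,0) has only 1/3 same-type neighbors, below 3/4.

No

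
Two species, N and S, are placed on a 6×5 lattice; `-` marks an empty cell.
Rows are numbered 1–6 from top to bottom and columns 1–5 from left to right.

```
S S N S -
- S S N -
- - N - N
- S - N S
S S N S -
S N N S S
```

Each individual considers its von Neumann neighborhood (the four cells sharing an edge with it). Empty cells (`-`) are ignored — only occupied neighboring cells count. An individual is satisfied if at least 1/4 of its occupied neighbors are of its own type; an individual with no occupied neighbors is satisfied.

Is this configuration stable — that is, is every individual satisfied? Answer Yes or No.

No

Row 1: (1,1)S 1/1 ok · (1,2)S 2/3 ok · (1,3)N 0/3 unhappy · (1,4)S 0/2 unhappy
Row 2: (2,2)S 2/2 ok · (2,3)S 1/4 ok · (2,4)N 0/2 unhappy
Row 3: (3,3)N 0/1 unhappy · (3,5)N 0/1 unhappy
Row 4: (4,2)S 1/1 ok · (4,4)N 0/2 unhappy · (4,5)S 0/2 unhappy
Row 5: (5,1)S 2/2 ok · (5,2)S 2/4 ok · (5,3)N 1/3 ok · (5,4)S 1/3 ok
Row 6: (6,1)S 1/2 ok · (6,2)N 1/3 ok · (6,3)N 2/3 ok · (6,4)S 2/3 ok · (6,5)S 1/1 ok
For instance (1,3) has only 0/3 same-type neighbors, below 1/4.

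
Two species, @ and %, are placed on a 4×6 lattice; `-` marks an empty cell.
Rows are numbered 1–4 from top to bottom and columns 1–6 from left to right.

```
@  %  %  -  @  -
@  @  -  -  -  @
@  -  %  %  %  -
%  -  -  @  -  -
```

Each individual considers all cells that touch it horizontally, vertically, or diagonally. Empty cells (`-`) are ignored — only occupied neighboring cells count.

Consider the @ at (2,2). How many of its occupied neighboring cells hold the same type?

Occupied neighbors of (2,2): (1,1)=@, (1,2)=%, (1,3)=%, (2,1)=@, (3,1)=@, (3,3)=%.
Same type (@): 3 of 6.

3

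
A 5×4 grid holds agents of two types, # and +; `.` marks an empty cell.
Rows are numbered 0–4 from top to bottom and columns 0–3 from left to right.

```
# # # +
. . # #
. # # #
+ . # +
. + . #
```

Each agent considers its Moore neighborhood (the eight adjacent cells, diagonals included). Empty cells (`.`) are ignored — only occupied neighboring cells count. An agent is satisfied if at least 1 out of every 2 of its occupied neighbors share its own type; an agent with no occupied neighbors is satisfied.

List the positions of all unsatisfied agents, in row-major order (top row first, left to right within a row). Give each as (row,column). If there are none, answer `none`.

Row 0: (0,0)# 1/1 ok · (0,1)# 3/3 ok · (0,2)# 3/4 ok · (0,3)+ 0/3 unhappy
Row 1: (1,2)# 6/7 ok · (1,3)# 4/5 ok
Row 2: (2,1)# 3/4 ok · (2,2)# 5/6 ok · (2,3)# 4/5 ok
Row 3: (3,0)+ 1/2 ok · (3,2)# 4/6 ok · (3,3)+ 0/4 unhappy
Row 4: (4,1)+ 1/2 ok · (4,3)# 1/2 ok

(0,3), (3,3)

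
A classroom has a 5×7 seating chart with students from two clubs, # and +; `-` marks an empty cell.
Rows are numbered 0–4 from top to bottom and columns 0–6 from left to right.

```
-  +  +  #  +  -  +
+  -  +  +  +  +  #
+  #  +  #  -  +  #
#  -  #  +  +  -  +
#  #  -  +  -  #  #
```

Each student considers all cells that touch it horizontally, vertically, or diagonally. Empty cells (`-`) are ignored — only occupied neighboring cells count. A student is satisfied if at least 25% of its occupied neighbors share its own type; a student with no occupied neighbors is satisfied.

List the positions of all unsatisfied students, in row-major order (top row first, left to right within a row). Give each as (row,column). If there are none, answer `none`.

Row 0: (0,1)+ 3/3 ✓ · (0,2)+ 3/4 ✓ · (0,3)# 0/5 ✗ · (0,4)+ 3/4 ✓ · (0,6)+ 1/2 ✓
Row 1: (1,0)+ 2/3 ✓ · (1,2)+ 4/7 ✓ · (1,3)+ 5/7 ✓ · (1,4)+ 4/6 ✓ · (1,5)+ 4/6 ✓ · (1,6)# 1/4 ✓
Row 2: (2,0)+ 1/3 ✓ · (2,1)# 2/6 ✓ · (2,2)+ 3/6 ✓ · (2,3)# 1/7 ✗ · (2,5)+ 4/6 ✓ · (2,6)# 1/4 ✓
Row 3: (3,0)# 3/4 ✓ · (3,2)# 3/6 ✓ · (3,3)+ 3/5 ✓ · (3,4)+ 3/5 ✓ · (3,6)+ 1/4 ✓
Row 4: (4,0)# 2/2 ✓ · (4,1)# 3/3 ✓ · (4,3)+ 2/3 ✓ · (4,5)# 1/3 ✓ · (4,6)# 1/2 ✓

(0,3), (2,3)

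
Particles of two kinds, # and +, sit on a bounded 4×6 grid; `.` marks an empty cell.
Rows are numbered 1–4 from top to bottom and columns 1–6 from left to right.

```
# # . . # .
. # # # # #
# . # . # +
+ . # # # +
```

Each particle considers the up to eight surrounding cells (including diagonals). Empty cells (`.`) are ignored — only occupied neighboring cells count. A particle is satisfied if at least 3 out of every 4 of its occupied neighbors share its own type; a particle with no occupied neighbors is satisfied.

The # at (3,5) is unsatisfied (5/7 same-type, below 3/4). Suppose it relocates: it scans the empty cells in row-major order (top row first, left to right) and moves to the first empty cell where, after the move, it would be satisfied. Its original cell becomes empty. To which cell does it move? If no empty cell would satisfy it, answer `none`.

(1,3)

Vacating (3,5). Empty cells in order:
  (1,3): 4/4 same-type → satisfied — stop here.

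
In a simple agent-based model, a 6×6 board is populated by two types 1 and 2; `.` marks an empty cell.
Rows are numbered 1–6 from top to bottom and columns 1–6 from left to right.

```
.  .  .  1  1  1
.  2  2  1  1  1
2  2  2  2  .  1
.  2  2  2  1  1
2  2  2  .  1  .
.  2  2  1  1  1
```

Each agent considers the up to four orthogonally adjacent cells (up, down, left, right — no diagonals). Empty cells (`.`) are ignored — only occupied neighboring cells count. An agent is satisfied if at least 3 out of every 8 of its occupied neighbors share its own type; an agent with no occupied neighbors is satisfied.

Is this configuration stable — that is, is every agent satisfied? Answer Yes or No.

Row 1: (1,4)1 2/2 satisfied · (1,5)1 3/3 satisfied · (1,6)1 2/2 satisfied
Row 2: (2,2)2 2/2 satisfied · (2,3)2 2/3 satisfied · (2,4)1 2/4 satisfied · (2,5)1 3/3 satisfied · (2,6)1 3/3 satisfied
Row 3: (3,1)2 1/1 satisfied · (3,2)2 4/4 satisfied · (3,3)2 4/4 satisfied · (3,4)2 2/3 satisfied · (3,6)1 2/2 satisfied
Row 4: (4,2)2 3/3 satisfied · (4,3)2 4/4 satisfied · (4,4)2 2/3 satisfied · (4,5)1 2/3 satisfied · (4,6)1 2/2 satisfied
Row 5: (5,1)2 1/1 satisfied · (5,2)2 4/4 satisfied · (5,3)2 3/3 satisfied · (5,5)1 2/2 satisfied
Row 6: (6,2)2 2/2 satisfied · (6,3)2 2/3 satisfied · (6,4)1 1/2 satisfied · (6,5)1 3/3 satisfied · (6,6)1 1/1 satisfied
All meet the threshold, so the configuration is stable.

Yes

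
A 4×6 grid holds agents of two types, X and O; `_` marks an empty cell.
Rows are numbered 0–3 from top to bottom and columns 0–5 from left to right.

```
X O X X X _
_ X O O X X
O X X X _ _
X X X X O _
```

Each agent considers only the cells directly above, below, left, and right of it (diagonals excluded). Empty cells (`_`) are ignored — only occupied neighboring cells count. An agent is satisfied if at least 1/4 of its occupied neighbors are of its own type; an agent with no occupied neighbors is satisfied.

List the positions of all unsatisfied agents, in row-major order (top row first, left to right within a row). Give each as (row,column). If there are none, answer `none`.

(0,0), (0,1), (2,0), (3,4)

Row 0: (0,0)X 0/1 unhappy · (0,1)O 0/3 unhappy · (0,2)X 1/3 ok · (0,3)X 2/3 ok · (0,4)X 2/2 ok
Row 1: (1,1)X 1/3 ok · (1,2)O 1/4 ok · (1,3)O 1/4 ok · (1,4)X 2/3 ok · (1,5)X 1/1 ok
Row 2: (2,0)O 0/2 unhappy · (2,1)X 3/4 ok · (2,2)X 3/4 ok · (2,3)X 2/3 ok
Row 3: (3,0)X 1/2 ok · (3,1)X 3/3 ok · (3,2)X 3/3 ok · (3,3)X 2/3 ok · (3,4)O 0/1 unhappy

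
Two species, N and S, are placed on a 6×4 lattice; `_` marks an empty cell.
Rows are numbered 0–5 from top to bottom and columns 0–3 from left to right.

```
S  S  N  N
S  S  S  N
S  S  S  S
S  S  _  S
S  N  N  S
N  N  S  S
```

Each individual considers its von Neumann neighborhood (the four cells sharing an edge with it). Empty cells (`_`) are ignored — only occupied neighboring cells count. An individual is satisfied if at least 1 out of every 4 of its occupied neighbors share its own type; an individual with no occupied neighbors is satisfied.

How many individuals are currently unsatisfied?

(0,0)S 2/2 ✓
(0,1)S 2/3 ✓
(0,2)N 1/3 ✓
(0,3)N 2/2 ✓
(1,0)S 3/3 ✓
(1,1)S 4/4 ✓
(1,2)S 2/4 ✓
(1,3)N 1/3 ✓
(2,0)S 3/3 ✓
(2,1)S 4/4 ✓
(2,2)S 3/3 ✓
(2,3)S 2/3 ✓
(3,0)S 3/3 ✓
(3,1)S 2/3 ✓
(3,3)S 2/2 ✓
(4,0)S 1/3 ✓
(4,1)N 2/4 ✓
(4,2)N 1/3 ✓
(4,3)S 2/3 ✓
(5,0)N 1/2 ✓
(5,1)N 2/3 ✓
(5,2)S 1/3 ✓
(5,3)S 2/2 ✓
Every one meets the threshold.

0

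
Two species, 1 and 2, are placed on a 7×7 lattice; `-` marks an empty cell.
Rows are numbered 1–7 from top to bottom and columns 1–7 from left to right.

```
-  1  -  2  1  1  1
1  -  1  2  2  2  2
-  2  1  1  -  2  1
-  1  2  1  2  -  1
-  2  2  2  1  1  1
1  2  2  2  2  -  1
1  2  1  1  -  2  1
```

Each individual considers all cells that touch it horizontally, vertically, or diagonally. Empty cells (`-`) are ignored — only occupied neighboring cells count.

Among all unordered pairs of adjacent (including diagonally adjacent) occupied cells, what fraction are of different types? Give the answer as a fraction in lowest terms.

52/103

Scan each occupied cell's neighbors to the right and below (and the two forward diagonals) so each pair is counted once.
Row 1: 1(1,2)–1(2,3)= 1(1,2)–1(2,1)= 2(1,4)–1(1,5)≠ 2(1,4)–2(2,4)= 2(1,4)–2(2,5)= 2(1,4)–1(2,3)≠ 1(1,5)–1(1,6)= 1(1,5)–2(2,5)≠ 1(1,5)–2(2,6)≠ 1(1,5)–2(2,4)≠ 1(1,6)–1(1,7)= 1(1,6)–2(2,6)≠ 1(1,6)–2(2,7)≠ 1(1,6)–2(2,5)≠ 1(1,7)–2(2,7)≠ 1(1,7)–2(2,6)≠  → 10/16 unlike.
Row 2: 1(2,1)–2(3,2)≠ 1(2,3)–2(2,4)≠ 1(2,3)–1(3,3)= 1(2,3)–1(3,4)= 1(2,3)–2(3,2)≠ 2(2,4)–2(2,5)= 2(2,4)–1(3,4)≠ 2(2,4)–1(3,3)≠ 2(2,5)–2(2,6)= 2(2,5)–2(3,6)= 2(2,5)–1(3,4)≠ 2(2,6)–2(2,7)= 2(2,6)–2(3,6)= 2(2,6)–1(3,7)≠ 2(2,7)–1(3,7)≠ 2(2,7)–2(3,6)=  → 8/16 unlike.
Row 3: 2(3,2)–1(3,3)≠ 2(3,2)–1(4,2)≠ 2(3,2)–2(4,3)= 1(3,3)–1(3,4)= 1(3,3)–2(4,3)≠ 1(3,3)–1(4,4)= 1(3,3)–1(4,2)= 1(3,4)–1(4,4)= 1(3,4)–2(4,5)≠ 1(3,4)–2(4,3)≠ 2(3,6)–1(3,7)≠ 2(3,6)–1(4,7)≠ 2(3,6)–2(4,5)= 1(3,7)–1(4,7)=  → 7/14 unlike.
Row 4: 1(4,2)–2(4,3)≠ 1(4,2)–2(5,2)≠ 1(4,2)–2(5,3)≠ 2(4,3)–1(4,4)≠ 2(4,3)–2(5,3)= 2(4,3)–2(5,4)= 2(4,3)–2(5,2)= 1(4,4)–2(4,5)≠ 1(4,4)–2(5,4)≠ 1(4,4)–1(5,5)= 1(4,4)–2(5,3)≠ 2(4,5)–1(5,5)≠ 2(4,5)–1(5,6)≠ 2(4,5)–2(5,4)= 1(4,7)–1(5,7)= 1(4,7)–1(5,6)=  → 9/16 unlike.
Row 5: 2(5,2)–2(5,3)= 2(5,2)–2(6,2)= 2(5,2)–2(6,3)= 2(5,2)–1(6,1)≠ 2(5,3)–2(5,4)= 2(5,3)–2(6,3)= 2(5,3)–2(6,4)= 2(5,3)–2(6,2)= 2(5,4)–1(5,5)≠ 2(5,4)–2(6,4)= 2(5,4)–2(6,5)= 2(5,4)–2(6,3)= 1(5,5)–1(5,6)= 1(5,5)–2(6,5)≠ 1(5,5)–2(6,4)≠ 1(5,6)–1(5,7)= 1(5,6)–1(6,7)= 1(5,6)–2(6,5)≠ 1(5,7)–1(6,7)=  → 5/19 unlike.
Row 6: 1(6,1)–2(6,2)≠ 1(6,1)–1(7,1)= 1(6,1)–2(7,2)≠ 2(6,2)–2(6,3)= 2(6,2)–2(7,2)= 2(6,2)–1(7,3)≠ 2(6,2)–1(7,1)≠ 2(6,3)–2(6,4)= 2(6,3)–1(7,3)≠ 2(6,3)–1(7,4)≠ 2(6,3)–2(7,2)= 2(6,4)–2(6,5)= 2(6,4)–1(7,4)≠ 2(6,4)–1(7,3)≠ 2(6,5)–2(7,6)= 2(6,5)–1(7,4)≠ 1(6,7)–1(7,7)= 1(6,7)–2(7,6)≠  → 10/18 unlike.
Row 7: 1(7,1)–2(7,2)≠ 2(7,2)–1(7,3)≠ 1(7,3)–1(7,4)= 2(7,6)–1(7,7)≠  → 3/4 unlike.
Total adjacent occupied pairs: 103; unlike-type pairs: 52.
52/103 is already in lowest terms.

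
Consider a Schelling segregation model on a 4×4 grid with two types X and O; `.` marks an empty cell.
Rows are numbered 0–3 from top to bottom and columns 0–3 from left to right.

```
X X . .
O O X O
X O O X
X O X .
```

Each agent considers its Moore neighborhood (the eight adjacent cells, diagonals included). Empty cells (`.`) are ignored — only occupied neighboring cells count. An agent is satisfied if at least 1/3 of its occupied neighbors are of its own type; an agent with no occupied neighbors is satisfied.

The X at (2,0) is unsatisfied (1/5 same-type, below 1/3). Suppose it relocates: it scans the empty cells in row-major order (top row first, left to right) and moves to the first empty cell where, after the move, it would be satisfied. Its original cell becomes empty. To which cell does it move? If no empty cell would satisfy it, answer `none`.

(0,2)

Vacating (2,0). Empty cells in order:
  (0,2): 2/4 same-type → satisfied — stop here.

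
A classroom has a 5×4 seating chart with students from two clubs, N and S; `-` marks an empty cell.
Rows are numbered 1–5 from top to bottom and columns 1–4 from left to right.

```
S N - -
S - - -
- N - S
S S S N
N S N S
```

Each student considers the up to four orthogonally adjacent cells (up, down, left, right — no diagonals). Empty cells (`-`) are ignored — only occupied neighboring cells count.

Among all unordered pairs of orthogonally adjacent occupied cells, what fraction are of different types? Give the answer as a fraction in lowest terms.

5/7

Scan each occupied cell's neighbors to the right and below so each pair is counted once.
From row 1: 1 unlike of 2 pairs (running 1/2).
From row 3: 2 unlike of 2 pairs (running 3/4).
From row 4: 4 unlike of 7 pairs (running 7/11).
From row 5: 3 unlike of 3 pairs (running 10/14).
Total adjacent occupied pairs: 14; unlike-type pairs: 10.
10/14 reduces to 5/7.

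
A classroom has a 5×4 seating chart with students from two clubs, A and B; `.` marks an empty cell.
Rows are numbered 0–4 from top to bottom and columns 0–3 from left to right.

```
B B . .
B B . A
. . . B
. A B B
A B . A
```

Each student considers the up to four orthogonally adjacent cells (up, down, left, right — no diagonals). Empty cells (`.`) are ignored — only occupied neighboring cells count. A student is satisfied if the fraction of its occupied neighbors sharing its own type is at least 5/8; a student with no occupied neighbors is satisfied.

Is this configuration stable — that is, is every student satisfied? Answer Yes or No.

No

Row 0: (0,0)B 2/2 ok · (0,1)B 2/2 ok
Row 1: (1,0)B 2/2 ok · (1,1)B 2/2 ok · (1,3)A 0/1 unhappy
Row 2: (2,3)B 1/2 unhappy
Row 3: (3,1)A 0/2 unhappy · (3,2)B 1/2 unhappy · (3,3)B 2/3 ok
Row 4: (4,0)A 0/1 unhappy · (4,1)B 0/2 unhappy · (4,3)A 0/1 unhappy
For instance (1,3) has only 0/1 same-type neighbors, below 5/8.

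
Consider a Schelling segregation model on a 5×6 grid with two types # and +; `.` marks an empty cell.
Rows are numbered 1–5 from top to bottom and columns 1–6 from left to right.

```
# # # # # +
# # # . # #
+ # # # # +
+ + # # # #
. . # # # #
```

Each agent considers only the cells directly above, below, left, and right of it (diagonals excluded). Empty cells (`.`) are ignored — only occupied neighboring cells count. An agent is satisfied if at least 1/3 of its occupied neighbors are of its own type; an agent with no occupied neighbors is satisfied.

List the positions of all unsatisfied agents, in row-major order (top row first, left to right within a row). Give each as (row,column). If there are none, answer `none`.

(1,6), (3,6)

(1,1)# 2/2 ✓
(1,2)# 3/3 ✓
(1,3)# 3/3 ✓
(1,4)# 2/2 ✓
(1,5)# 2/3 ✓
(1,6)+ 0/2 ✗
(2,1)# 2/3 ✓
(2,2)# 4/4 ✓
(2,3)# 3/3 ✓
(2,5)# 3/3 ✓
(2,6)# 1/3 ✓
(3,1)+ 1/3 ✓
(3,2)# 2/4 ✓
(3,3)# 4/4 ✓
(3,4)# 3/3 ✓
(3,5)# 3/4 ✓
(3,6)+ 0/3 ✗
(4,1)+ 2/2 ✓
(4,2)+ 1/3 ✓
(4,3)# 3/4 ✓
(4,4)# 4/4 ✓
(4,5)# 4/4 ✓
(4,6)# 2/3 ✓
(5,3)# 2/2 ✓
(5,4)# 3/3 ✓
(5,5)# 3/3 ✓
(5,6)# 2/2 ✓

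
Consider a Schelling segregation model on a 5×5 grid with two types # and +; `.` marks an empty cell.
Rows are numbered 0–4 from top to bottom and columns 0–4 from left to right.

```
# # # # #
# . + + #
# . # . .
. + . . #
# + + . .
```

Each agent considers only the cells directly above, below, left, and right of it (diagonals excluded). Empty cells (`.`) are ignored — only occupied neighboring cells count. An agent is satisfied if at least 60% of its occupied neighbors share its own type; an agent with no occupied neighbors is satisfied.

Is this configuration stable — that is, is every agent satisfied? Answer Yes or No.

No

Row 0: (0,0)# 2/2 satisfied · (0,1)# 2/2 satisfied · (0,2)# 2/3 satisfied · (0,3)# 2/3 satisfied · (0,4)# 2/2 satisfied
Row 1: (1,0)# 2/2 satisfied · (1,2)+ 1/3 not · (1,3)+ 1/3 not · (1,4)# 1/2 not
Row 2: (2,0)# 1/1 satisfied · (2,2)# 0/1 not
Row 3: (3,1)+ 1/1 satisfied · (3,4)# 0/0 satisfied
Row 4: (4,0)# 0/1 not · (4,1)+ 2/3 satisfied · (4,2)+ 1/1 satisfied
For instance (1,2) has only 1/3 same-type neighbors, below 3/5.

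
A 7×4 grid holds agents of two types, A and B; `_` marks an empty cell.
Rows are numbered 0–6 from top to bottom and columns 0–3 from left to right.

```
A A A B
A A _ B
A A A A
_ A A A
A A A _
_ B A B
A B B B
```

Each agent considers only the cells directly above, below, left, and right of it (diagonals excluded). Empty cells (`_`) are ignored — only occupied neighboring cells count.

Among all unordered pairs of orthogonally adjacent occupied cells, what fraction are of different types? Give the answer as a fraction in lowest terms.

Scan each occupied cell's neighbors to the right and below so each pair is counted once.
Row 0: A(0,0)–A(0,1)= A(0,0)–A(1,0)= A(0,1)–A(0,2)= A(0,1)–A(1,1)= A(0,2)–B(0,3)≠ B(0,3)–B(1,3)=  → 1/6 unlike.
Row 1: A(1,0)–A(1,1)= A(1,0)–A(2,0)= A(1,1)–A(2,1)= B(1,3)–A(2,3)≠  → 1/4 unlike.
Row 2: A(2,0)–A(2,1)= A(2,1)–A(2,2)= A(2,1)–A(3,1)= A(2,2)–A(2,3)= A(2,2)–A(3,2)= A(2,3)–A(3,3)=  → 0/6 unlike.
Row 3: A(3,1)–A(3,2)= A(3,1)–A(4,1)= A(3,2)–A(3,3)= A(3,2)–A(4,2)=  → 0/4 unlike.
Row 4: A(4,0)–A(4,1)= A(4,1)–A(4,2)= A(4,1)–B(5,1)≠ A(4,2)–A(5,2)=  → 1/4 unlike.
Row 5: B(5,1)–A(5,2)≠ B(5,1)–B(6,1)= A(5,2)–B(5,3)≠ A(5,2)–B(6,2)≠ B(5,3)–B(6,3)=  → 3/5 unlike.
Row 6: A(6,0)–B(6,1)≠ B(6,1)–B(6,2)= B(6,2)–B(6,3)=  → 1/3 unlike.
Total adjacent occupied pairs: 32; unlike-type pairs: 7.
7/32 is already in lowest terms.

7/32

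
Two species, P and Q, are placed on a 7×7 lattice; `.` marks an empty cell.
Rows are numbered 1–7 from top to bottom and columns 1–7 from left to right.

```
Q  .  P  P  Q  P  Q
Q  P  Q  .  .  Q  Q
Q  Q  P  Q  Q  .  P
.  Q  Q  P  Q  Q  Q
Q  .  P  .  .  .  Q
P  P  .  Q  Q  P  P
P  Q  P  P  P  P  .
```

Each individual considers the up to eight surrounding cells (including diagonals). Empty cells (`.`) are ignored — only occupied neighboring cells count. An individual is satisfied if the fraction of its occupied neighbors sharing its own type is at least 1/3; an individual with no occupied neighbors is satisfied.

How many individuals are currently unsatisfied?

Row 1: (1,1)Q 1/2 ok · (1,3)P 2/3 ok · (1,4)P 1/3 ok · (1,5)Q 1/3 ok · (1,6)P 0/4 unhappy · (1,7)Q 2/3 ok
Row 2: (2,1)Q 3/4 ok · (2,2)P 2/7 unhappy · (2,3)Q 2/6 ok · (2,6)Q 4/6 ok · (2,7)Q 2/4 ok
Row 3: (3,1)Q 3/4 ok · (3,2)Q 5/7 ok · (3,3)P 2/7 unhappy · (3,4)Q 4/6 ok · (3,5)Q 4/5 ok · (3,7)P 0/4 unhappy
Row 4: (4,2)Q 4/6 ok · (4,3)Q 3/6 ok · (4,4)P 2/6 ok · (4,5)Q 3/4 ok · (4,6)Q 4/5 ok · (4,7)Q 2/3 ok
Row 5: (5,1)Q 1/3 ok · (5,3)P 2/5 ok · (5,7)Q 2/4 ok
Row 6: (6,1)P 2/4 ok · (6,2)P 4/6 ok · (6,4)Q 1/5 unhappy · (6,5)Q 1/5 unhappy · (6,6)P 3/5 ok · (6,7)P 2/3 ok
Row 7: (7,1)P 2/3 ok · (7,2)Q 0/4 unhappy · (7,3)P 2/4 ok · (7,4)P 2/4 ok · (7,5)P 3/5 ok · (7,6)P 3/4 ok
Unsatisfied: (1,6), (2,2), (3,3), (3,7), (6,4), (6,5), (7,2) — 7 in total.

7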